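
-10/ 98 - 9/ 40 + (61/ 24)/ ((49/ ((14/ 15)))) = -983/ 3528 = -0.28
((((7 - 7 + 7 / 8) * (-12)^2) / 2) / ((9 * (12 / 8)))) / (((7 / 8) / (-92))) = -1472 / 3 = -490.67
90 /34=45 /17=2.65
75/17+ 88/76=1799/323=5.57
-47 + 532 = 485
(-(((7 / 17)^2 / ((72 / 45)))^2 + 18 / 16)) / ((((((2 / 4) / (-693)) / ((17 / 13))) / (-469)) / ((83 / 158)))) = -163842230335707 / 322921664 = -507374.54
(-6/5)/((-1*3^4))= 2/135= 0.01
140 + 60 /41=141.46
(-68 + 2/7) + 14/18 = -4217/63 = -66.94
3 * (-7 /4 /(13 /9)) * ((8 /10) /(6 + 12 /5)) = -9 /26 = -0.35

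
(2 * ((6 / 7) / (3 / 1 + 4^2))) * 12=144 / 133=1.08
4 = 4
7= 7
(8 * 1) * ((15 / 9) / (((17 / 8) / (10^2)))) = 32000 / 51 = 627.45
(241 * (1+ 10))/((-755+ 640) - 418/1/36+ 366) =47718/4309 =11.07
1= 1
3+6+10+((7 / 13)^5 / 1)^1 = 7071374 / 371293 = 19.05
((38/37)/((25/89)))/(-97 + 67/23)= -38893/1000850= -0.04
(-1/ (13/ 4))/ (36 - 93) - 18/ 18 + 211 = 155614/ 741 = 210.01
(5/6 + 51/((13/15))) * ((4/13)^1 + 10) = 311885/507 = 615.16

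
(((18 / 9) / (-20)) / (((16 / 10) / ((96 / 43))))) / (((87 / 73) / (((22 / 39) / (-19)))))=3212 / 924027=0.00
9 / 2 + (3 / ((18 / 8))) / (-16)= 4.42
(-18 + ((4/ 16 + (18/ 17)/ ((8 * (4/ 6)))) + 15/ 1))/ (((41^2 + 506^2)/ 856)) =-37129/ 4381189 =-0.01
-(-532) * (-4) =-2128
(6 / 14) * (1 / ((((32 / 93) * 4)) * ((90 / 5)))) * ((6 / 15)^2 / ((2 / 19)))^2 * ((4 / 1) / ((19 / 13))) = 7657 / 70000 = 0.11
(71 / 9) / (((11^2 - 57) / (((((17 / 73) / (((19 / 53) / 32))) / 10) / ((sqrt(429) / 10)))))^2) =57637871 / 29710688436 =0.00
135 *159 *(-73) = -1566945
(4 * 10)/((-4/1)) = -10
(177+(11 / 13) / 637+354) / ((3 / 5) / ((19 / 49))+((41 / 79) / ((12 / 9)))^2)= 41713455003040 / 133457316447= 312.56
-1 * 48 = -48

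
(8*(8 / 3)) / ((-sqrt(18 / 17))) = -20.73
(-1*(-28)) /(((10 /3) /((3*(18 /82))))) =1134 /205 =5.53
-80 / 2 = -40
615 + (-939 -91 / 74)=-24067 / 74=-325.23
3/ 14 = 0.21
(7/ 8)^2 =49/ 64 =0.77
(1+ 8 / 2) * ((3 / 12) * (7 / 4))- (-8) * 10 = 1315 / 16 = 82.19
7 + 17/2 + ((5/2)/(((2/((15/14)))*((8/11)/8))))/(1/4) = 521/7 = 74.43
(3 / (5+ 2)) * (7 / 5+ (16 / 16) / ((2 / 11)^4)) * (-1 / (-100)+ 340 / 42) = 1247928657 / 392000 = 3183.49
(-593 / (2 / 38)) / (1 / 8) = -90136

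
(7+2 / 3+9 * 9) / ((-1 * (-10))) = 133 / 15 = 8.87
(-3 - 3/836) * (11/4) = -2511/304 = -8.26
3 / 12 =1 / 4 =0.25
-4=-4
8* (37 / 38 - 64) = -9580 / 19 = -504.21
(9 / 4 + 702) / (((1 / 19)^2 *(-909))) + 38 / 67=-7555179 / 27068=-279.12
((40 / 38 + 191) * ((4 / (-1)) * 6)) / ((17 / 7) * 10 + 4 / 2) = -76629 / 437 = -175.35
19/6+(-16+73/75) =-593/50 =-11.86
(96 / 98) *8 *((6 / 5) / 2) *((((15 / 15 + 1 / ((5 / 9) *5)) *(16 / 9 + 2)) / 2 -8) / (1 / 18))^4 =41101463433019392 / 95703125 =429468352.61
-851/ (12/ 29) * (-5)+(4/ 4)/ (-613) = 75641123/ 7356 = 10282.92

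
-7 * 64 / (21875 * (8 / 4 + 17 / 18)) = -1152 / 165625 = -0.01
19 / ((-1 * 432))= -19 / 432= -0.04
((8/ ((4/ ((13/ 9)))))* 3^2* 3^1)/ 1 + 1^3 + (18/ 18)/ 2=159/ 2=79.50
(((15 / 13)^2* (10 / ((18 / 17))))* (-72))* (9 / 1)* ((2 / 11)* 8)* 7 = -154224000 / 1859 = -82960.73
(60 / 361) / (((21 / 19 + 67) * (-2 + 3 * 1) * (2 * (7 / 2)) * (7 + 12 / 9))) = 18 / 430255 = 0.00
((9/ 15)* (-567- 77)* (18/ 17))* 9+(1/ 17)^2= -5320723/ 1445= -3682.16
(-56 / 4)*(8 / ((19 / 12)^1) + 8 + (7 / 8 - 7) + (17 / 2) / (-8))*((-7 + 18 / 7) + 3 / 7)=328.45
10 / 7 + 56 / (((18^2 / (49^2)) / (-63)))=-1646996 / 63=-26142.79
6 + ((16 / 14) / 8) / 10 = 421 / 70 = 6.01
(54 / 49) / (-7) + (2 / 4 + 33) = 22873 / 686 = 33.34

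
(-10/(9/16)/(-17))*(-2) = -320/153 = -2.09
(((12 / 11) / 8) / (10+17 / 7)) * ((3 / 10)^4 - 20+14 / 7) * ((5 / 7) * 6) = -0.85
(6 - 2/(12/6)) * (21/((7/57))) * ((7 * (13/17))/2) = 2288.38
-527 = -527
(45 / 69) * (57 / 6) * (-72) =-10260 / 23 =-446.09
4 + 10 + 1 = 15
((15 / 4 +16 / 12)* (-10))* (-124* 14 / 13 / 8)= 66185 / 78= 848.53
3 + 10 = 13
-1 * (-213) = 213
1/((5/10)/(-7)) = -14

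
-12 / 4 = -3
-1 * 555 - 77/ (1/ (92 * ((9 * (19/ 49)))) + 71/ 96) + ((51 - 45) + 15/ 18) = -365578169/ 560838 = -651.84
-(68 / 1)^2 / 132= -35.03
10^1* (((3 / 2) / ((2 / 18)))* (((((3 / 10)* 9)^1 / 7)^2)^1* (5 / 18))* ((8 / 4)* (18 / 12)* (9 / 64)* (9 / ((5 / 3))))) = 1594323 / 125440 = 12.71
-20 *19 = -380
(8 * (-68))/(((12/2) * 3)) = -272/9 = -30.22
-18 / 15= -6 / 5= -1.20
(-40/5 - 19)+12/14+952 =6481/7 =925.86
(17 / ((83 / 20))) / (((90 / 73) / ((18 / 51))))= 292 / 249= 1.17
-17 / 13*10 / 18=-85 / 117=-0.73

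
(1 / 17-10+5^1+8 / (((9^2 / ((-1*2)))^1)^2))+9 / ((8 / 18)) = 6832177 / 446148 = 15.31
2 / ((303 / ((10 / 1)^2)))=0.66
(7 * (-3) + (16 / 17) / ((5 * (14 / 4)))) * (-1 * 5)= 12463 / 119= 104.73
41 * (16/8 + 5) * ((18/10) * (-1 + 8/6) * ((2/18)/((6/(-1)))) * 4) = -574/45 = -12.76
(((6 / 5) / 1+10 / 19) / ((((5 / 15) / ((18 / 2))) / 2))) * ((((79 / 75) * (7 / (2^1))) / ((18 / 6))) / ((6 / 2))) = 90692 / 2375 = 38.19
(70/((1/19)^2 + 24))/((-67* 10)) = -0.00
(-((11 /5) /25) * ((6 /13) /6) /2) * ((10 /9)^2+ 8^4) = -1825318 /131625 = -13.87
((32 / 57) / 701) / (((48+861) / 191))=0.00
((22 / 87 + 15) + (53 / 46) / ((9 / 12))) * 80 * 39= 34938800 / 667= 52382.01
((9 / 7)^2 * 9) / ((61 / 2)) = 1458 / 2989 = 0.49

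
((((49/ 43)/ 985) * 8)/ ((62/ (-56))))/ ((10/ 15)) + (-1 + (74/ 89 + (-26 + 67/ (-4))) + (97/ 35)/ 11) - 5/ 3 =-4788294169853/ 107976279180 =-44.35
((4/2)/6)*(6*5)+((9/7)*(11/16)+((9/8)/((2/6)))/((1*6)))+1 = 697/56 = 12.45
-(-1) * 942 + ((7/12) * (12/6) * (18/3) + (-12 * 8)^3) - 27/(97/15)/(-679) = -58208862776/65863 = -883786.99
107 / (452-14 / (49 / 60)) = 749 / 3044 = 0.25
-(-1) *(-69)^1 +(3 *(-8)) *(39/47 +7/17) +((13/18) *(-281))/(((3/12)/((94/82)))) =-303490709/294831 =-1029.37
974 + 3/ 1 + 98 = 1075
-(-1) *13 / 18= 13 / 18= 0.72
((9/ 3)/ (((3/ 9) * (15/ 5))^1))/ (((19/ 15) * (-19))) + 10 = 3565/ 361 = 9.88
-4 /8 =-1 /2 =-0.50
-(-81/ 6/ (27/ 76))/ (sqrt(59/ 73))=38 * sqrt(4307)/ 59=42.27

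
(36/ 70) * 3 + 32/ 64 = 143/ 70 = 2.04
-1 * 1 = -1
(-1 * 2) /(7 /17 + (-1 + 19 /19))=-34 /7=-4.86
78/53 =1.47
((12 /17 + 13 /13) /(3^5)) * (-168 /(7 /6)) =-464 /459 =-1.01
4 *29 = 116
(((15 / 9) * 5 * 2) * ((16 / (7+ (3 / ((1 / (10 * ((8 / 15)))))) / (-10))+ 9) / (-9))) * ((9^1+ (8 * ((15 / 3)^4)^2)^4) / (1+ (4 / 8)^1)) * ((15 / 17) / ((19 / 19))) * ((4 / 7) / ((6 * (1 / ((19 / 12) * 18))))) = -3373274820915699098569469000.00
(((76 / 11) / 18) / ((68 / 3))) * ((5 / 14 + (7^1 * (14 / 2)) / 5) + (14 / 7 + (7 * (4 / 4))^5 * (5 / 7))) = 15982819 / 78540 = 203.50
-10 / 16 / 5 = -1 / 8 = -0.12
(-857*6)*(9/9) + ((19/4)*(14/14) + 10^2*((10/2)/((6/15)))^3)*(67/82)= 50658447/328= 154446.48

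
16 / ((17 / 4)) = 64 / 17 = 3.76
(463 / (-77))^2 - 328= -1730343 / 5929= -291.84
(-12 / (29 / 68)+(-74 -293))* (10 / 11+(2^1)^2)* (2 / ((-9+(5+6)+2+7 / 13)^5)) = -459501820596 / 228060851381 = -2.01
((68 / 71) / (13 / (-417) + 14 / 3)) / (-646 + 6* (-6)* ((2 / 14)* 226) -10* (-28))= -33082 / 244704269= -0.00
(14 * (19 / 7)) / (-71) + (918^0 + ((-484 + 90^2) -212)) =525717 / 71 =7404.46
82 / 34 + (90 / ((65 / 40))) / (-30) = 125 / 221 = 0.57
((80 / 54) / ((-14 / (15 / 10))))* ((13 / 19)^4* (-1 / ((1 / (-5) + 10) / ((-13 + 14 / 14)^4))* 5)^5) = 1188107846617755392409600000000000 / 257687198474503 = 4610659177682485338.76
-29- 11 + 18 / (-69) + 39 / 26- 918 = -44011 / 46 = -956.76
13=13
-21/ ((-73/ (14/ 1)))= 294/ 73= 4.03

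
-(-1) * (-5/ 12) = -5/ 12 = -0.42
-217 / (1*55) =-217 / 55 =-3.95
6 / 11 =0.55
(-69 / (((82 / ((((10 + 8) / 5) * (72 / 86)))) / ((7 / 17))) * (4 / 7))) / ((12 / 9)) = -821583 / 599420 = -1.37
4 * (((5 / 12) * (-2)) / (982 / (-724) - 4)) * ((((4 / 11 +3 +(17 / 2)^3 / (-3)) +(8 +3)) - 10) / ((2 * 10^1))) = -9573271 / 1535688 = -6.23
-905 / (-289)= 905 / 289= 3.13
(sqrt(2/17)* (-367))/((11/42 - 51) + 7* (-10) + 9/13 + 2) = 200382* sqrt(34)/1095701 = 1.07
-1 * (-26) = 26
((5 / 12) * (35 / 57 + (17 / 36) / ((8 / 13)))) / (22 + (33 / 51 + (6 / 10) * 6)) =3212575 / 146496384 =0.02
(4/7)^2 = 16/49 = 0.33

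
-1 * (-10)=10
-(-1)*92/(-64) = -23/16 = -1.44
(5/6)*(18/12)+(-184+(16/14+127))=-1529/28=-54.61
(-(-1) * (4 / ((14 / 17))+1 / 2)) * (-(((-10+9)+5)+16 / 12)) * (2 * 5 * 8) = -16000 / 7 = -2285.71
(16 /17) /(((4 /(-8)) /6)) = -192 /17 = -11.29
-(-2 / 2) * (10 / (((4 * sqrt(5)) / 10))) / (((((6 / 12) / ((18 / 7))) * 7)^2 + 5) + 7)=6480 * sqrt(5) / 17953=0.81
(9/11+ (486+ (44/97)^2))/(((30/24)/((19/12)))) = 957723329/1552485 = 616.90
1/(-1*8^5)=-1/32768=-0.00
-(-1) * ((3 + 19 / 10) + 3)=79 / 10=7.90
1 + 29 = 30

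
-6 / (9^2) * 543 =-362 / 9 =-40.22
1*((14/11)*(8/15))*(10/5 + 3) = 112/33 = 3.39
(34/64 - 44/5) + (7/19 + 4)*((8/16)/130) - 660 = -26409317/39520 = -668.25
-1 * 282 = -282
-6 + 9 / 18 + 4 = -1.50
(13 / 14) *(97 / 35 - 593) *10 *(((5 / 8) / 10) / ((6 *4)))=-44759 / 3136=-14.27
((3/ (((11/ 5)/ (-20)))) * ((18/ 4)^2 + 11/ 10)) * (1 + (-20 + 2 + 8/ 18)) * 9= 954345/ 11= 86758.64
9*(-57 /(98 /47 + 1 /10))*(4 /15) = -64296 /1027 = -62.61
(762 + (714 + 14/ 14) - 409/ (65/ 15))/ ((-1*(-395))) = 17974/ 5135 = 3.50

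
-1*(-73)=73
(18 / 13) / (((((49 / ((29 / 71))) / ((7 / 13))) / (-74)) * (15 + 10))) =-0.02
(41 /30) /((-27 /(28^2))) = -16072 /405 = -39.68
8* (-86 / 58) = -11.86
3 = 3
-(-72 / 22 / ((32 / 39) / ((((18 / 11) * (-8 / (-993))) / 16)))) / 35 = 1053 / 11214280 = 0.00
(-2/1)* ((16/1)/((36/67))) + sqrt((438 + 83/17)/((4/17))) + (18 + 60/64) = -5849/144 + sqrt(7529)/2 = 2.77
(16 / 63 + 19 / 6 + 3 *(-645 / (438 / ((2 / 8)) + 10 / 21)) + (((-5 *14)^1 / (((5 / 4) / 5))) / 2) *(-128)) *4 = 83106713492 / 1159263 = 71689.27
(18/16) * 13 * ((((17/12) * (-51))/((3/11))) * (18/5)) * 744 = -103772097/10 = -10377209.70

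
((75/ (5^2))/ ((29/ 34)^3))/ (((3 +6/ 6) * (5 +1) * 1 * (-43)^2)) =4913/ 45095261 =0.00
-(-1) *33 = 33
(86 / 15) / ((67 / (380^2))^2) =358643392000 / 13467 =26631275.86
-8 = -8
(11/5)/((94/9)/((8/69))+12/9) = 132/5485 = 0.02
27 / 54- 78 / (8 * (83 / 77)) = -2837 / 332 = -8.55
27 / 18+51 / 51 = 5 / 2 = 2.50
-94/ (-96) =47/ 48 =0.98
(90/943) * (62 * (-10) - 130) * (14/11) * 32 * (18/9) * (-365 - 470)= 50500800000/10373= 4868485.49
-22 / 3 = -7.33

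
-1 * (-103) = 103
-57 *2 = -114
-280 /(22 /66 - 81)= 420 /121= 3.47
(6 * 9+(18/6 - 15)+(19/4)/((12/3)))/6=691/96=7.20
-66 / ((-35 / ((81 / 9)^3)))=48114 / 35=1374.69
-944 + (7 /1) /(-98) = -13217 /14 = -944.07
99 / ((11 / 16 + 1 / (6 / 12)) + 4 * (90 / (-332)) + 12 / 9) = 394416 / 11699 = 33.71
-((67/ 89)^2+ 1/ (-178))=-8889/ 15842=-0.56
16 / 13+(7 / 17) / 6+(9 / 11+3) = 74645 / 14586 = 5.12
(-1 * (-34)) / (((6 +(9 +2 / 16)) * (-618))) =-136 / 37389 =-0.00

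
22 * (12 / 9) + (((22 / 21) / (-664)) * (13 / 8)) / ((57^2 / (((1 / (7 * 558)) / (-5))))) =103815150405263 / 3539152854720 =29.33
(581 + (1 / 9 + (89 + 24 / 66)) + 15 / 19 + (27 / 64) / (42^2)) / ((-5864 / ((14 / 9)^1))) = -15838662155 / 88947403776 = -0.18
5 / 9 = 0.56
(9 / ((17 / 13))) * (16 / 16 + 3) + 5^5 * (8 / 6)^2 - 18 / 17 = 854050 / 153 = 5582.03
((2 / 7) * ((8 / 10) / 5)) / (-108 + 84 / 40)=-16 / 37065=-0.00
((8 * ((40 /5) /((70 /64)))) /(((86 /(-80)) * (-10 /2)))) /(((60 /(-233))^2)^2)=188626913344 /76190625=2475.72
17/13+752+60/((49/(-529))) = 67237/637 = 105.55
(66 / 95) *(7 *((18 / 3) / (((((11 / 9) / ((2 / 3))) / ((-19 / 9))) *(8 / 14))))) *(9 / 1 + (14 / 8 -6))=-2793 / 10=-279.30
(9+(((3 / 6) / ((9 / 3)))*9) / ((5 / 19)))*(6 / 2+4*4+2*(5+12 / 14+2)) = 5103 / 10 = 510.30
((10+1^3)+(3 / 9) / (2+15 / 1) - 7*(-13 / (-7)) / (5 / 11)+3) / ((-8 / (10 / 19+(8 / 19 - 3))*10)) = -24167 / 64600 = -0.37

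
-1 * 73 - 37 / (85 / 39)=-7648 / 85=-89.98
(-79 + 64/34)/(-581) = 1311/9877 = 0.13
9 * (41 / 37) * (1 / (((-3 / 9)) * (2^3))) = -1107 / 296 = -3.74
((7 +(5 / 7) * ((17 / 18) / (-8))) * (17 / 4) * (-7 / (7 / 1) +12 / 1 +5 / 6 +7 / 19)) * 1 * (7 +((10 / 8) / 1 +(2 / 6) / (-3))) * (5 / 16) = 241495342205 / 264757248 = 912.14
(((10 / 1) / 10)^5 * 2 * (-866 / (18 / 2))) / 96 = -433 / 216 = -2.00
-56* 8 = -448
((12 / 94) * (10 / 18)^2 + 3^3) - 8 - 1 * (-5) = 30506 / 1269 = 24.04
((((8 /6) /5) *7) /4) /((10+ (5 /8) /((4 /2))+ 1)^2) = 0.00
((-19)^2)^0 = 1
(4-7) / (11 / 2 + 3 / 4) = -12 / 25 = -0.48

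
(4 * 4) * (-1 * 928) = -14848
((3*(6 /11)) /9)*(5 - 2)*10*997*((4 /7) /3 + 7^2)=20598020 /77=267506.75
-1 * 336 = -336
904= 904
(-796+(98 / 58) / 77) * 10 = -2539170 / 319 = -7959.78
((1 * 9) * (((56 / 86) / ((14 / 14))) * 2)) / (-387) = -56 / 1849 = -0.03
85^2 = 7225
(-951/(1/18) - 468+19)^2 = 308599489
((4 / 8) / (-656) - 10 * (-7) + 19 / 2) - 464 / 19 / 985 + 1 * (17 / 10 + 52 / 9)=19215286477 / 220986720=86.95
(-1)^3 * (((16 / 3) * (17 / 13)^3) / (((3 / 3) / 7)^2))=-3851792 / 6591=-584.40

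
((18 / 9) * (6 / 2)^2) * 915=16470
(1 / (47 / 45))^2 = 0.92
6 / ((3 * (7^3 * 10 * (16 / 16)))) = 1 / 1715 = 0.00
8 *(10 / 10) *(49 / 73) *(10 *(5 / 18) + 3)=20384 / 657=31.03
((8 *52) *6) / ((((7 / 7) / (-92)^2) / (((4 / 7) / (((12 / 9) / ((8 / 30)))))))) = 84504576 / 35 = 2414416.46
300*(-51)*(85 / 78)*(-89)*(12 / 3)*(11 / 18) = 141465500 / 39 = 3627320.51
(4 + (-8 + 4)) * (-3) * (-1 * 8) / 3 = 0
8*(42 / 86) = 168 / 43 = 3.91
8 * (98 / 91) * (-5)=-560 / 13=-43.08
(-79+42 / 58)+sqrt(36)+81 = 253 / 29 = 8.72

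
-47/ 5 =-9.40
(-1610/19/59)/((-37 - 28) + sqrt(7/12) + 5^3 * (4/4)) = -1159200/48419353 + 3220 * sqrt(21)/48419353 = -0.02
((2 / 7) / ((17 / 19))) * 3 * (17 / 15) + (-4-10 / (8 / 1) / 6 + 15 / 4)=527 / 840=0.63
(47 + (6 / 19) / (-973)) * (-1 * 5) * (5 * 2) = -43444150 / 18487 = -2349.98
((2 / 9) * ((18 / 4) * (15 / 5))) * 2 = 6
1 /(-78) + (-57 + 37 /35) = -152759 /2730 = -55.96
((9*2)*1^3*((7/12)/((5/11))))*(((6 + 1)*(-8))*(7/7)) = -6468/5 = -1293.60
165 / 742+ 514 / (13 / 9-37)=-844923 / 59360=-14.23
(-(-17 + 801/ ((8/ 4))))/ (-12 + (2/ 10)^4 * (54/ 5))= 2396875/ 74892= 32.00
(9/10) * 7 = 63/10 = 6.30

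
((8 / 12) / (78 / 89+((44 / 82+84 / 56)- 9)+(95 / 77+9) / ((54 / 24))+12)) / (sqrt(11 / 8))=613032 * sqrt(22) / 52908325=0.05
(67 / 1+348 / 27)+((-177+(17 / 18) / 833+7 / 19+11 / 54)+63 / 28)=-9480455 / 100548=-94.29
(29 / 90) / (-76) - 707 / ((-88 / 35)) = 2644582 / 9405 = 281.19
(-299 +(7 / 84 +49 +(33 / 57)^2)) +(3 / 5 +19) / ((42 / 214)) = -1080941 / 7220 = -149.71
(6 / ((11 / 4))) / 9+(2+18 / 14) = 815 / 231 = 3.53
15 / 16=0.94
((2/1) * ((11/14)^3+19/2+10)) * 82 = 2248399/686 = 3277.55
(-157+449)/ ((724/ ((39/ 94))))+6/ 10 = 65277/ 85070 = 0.77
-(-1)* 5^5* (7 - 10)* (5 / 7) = -46875 / 7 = -6696.43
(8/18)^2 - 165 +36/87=-386149/2349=-164.39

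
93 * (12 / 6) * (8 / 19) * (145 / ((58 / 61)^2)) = 6921060 / 551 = 12560.91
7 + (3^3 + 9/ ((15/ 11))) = 203/ 5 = 40.60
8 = 8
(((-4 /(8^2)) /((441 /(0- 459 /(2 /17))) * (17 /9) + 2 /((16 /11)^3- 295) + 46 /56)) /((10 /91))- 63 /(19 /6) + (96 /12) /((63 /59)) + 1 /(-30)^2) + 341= 98058787030663 /299277052200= 327.65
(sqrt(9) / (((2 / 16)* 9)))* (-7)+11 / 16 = -863 / 48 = -17.98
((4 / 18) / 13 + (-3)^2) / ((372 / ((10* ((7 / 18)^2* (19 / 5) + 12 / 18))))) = 2121605 / 7050888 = 0.30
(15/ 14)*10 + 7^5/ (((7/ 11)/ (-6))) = -1109187/ 7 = -158455.29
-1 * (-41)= 41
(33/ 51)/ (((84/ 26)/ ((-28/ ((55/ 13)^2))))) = -4394/ 14025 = -0.31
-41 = -41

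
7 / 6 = 1.17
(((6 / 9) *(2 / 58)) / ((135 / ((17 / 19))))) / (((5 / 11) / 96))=11968 / 371925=0.03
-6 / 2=-3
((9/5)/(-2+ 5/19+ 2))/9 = 19/25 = 0.76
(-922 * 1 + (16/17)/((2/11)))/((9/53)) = -826058/153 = -5399.07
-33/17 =-1.94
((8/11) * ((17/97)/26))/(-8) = -0.00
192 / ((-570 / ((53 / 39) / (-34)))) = 848 / 62985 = 0.01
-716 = -716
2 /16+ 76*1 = 609 /8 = 76.12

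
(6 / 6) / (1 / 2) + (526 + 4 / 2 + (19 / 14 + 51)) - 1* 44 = 7537 / 14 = 538.36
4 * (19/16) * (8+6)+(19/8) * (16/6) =437/6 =72.83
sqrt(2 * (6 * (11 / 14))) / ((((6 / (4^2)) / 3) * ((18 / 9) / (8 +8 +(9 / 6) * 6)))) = 100 * sqrt(462) / 7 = 307.06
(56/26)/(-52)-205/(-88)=34029/14872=2.29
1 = 1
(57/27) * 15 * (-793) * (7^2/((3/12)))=-14765660/3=-4921886.67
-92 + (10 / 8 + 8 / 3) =-88.08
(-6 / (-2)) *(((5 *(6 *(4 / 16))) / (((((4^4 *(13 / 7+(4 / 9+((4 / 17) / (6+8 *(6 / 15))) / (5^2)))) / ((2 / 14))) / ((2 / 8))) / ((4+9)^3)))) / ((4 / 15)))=26092945125 / 2323259392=11.23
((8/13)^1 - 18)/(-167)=226/2171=0.10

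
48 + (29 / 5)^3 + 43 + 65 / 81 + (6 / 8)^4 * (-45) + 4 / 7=4957804753 / 18144000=273.25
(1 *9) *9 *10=810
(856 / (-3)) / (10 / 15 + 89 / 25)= -21400 / 317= -67.51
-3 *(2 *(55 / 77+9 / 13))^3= -50331648 / 753571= -66.79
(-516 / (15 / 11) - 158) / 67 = -2682 / 335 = -8.01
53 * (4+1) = 265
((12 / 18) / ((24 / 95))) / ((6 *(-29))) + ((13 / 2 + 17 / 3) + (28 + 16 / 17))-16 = 2672069 / 106488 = 25.09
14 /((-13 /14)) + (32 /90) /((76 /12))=-55652 /3705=-15.02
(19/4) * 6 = 57/2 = 28.50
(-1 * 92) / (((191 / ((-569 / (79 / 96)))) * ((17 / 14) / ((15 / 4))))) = 263833920 / 256513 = 1028.54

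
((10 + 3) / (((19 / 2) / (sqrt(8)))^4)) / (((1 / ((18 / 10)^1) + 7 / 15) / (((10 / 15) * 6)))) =1198080 / 2997383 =0.40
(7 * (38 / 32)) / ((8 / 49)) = 50.91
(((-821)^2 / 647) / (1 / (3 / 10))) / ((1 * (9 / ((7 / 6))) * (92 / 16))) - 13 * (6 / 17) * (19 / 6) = -85191436 / 11383965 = -7.48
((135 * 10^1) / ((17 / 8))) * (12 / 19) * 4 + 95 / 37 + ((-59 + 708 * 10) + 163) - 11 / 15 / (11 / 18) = 525265639 / 59755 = 8790.32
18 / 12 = 3 / 2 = 1.50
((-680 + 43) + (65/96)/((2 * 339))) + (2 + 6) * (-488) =-295564543/65088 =-4541.00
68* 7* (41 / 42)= 1394 / 3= 464.67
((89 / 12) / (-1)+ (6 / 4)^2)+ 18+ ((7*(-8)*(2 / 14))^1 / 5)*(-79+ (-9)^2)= 289 / 30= 9.63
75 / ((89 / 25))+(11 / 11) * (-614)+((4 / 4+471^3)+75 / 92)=855535624799 / 8188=104486519.88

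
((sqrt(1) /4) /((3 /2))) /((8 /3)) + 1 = 17 /16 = 1.06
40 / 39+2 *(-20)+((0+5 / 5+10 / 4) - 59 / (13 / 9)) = -5953 / 78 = -76.32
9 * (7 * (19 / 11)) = 1197 / 11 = 108.82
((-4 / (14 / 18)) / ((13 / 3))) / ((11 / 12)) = -1296 / 1001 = -1.29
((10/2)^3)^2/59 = 15625/59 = 264.83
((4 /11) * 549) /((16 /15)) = 187.16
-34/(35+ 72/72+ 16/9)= -9/10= -0.90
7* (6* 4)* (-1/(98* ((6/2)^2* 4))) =-1/21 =-0.05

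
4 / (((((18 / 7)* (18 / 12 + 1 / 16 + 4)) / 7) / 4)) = 6272 / 801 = 7.83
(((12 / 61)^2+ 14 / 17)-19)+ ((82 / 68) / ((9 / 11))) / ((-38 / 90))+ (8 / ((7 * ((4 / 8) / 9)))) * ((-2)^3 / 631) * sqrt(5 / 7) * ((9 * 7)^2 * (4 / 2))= -186624 * sqrt(35) / 631-51989813 / 2403766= -1771.36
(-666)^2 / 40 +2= 110909 / 10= 11090.90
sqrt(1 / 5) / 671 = sqrt(5) / 3355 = 0.00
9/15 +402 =2013/5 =402.60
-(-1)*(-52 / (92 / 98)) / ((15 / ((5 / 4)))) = -637 / 138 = -4.62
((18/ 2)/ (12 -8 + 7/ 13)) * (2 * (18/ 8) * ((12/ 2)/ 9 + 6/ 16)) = 8775/ 944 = 9.30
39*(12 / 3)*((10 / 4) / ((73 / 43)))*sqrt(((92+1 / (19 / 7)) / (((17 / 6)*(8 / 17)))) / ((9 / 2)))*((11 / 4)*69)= 19092645*sqrt(2470) / 5548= 171032.29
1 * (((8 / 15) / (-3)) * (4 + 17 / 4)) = -22 / 15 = -1.47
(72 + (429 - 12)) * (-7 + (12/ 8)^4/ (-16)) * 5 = -17888.61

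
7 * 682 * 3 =14322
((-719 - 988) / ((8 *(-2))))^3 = 4973940243 / 4096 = 1214340.88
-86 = -86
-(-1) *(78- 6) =72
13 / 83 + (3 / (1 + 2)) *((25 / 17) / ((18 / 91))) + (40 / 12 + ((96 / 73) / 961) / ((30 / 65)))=19470144623 / 1781745894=10.93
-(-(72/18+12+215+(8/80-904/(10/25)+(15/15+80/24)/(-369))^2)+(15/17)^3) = 3074995950287291777/602063093700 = 5107431.40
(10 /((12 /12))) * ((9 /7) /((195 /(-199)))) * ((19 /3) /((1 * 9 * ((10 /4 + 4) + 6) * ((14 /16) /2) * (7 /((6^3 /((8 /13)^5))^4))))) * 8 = -326394564966941711449193500113 /4714156104089600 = -69237114291524.97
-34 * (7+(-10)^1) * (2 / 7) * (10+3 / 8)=4233 / 14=302.36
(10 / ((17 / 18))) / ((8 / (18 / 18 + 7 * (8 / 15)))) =213 / 34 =6.26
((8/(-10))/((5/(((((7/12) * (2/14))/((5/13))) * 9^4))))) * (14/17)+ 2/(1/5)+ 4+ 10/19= -6976146/40375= -172.78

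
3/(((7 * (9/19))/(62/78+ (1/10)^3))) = 589741/819000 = 0.72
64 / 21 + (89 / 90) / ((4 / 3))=1061 / 280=3.79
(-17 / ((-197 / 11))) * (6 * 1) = 1122 / 197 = 5.70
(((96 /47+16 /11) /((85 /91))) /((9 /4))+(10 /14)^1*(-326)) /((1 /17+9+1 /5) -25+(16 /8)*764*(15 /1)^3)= -320033183 /7138645707501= -0.00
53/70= 0.76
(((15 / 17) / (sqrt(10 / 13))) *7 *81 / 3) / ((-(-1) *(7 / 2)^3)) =324 *sqrt(130) / 833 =4.43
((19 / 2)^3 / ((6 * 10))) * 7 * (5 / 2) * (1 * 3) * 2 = 1500.41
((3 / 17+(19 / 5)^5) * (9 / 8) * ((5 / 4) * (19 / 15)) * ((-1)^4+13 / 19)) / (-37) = -126309174 / 1965625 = -64.26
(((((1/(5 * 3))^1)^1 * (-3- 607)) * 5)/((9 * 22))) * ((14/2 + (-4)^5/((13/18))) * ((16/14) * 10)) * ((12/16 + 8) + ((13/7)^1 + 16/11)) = 415634571500/2081079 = 199720.71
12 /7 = 1.71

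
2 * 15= 30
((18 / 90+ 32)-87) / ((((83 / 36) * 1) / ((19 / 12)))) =-15618 / 415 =-37.63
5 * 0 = 0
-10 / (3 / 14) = -140 / 3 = -46.67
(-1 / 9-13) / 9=-118 / 81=-1.46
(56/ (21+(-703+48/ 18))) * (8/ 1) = -672/ 1019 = -0.66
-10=-10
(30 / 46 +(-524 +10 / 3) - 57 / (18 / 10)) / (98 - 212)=4.84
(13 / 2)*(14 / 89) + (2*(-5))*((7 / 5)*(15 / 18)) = -2842 / 267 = -10.64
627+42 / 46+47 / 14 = 631.27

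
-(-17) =17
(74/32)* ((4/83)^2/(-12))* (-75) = 0.03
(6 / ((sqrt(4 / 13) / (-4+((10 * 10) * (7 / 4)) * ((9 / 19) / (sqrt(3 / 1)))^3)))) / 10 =-6 * sqrt(13) / 5+8505 * sqrt(39) / 13718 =-0.45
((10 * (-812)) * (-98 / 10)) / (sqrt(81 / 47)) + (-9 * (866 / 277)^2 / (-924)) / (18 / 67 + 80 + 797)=37685289 / 347262333341 + 79576 * sqrt(47) / 9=60616.17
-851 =-851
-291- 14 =-305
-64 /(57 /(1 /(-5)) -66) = 64 /351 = 0.18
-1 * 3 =-3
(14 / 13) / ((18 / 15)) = 35 / 39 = 0.90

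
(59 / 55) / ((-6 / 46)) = -8.22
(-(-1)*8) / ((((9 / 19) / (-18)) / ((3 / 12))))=-76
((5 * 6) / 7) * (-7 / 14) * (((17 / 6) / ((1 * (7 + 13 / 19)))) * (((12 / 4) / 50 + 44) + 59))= -1664419 / 20440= -81.43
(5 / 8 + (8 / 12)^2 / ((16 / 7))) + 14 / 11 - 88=-85.91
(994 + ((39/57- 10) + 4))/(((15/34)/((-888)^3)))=-29815201907712/19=-1569221153037.47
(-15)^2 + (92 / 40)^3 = 237167 / 1000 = 237.17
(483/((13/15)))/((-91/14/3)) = -43470/169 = -257.22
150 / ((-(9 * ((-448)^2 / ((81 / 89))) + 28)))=-675 / 8931454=-0.00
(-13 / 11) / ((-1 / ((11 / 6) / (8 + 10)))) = 13 / 108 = 0.12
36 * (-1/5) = -36/5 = -7.20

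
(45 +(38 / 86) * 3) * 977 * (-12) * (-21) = 11405543.44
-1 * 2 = -2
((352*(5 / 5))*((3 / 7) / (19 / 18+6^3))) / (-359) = -19008 / 9818291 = -0.00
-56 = -56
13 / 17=0.76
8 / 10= 4 / 5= 0.80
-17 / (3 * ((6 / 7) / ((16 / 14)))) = -7.56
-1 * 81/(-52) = 81/52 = 1.56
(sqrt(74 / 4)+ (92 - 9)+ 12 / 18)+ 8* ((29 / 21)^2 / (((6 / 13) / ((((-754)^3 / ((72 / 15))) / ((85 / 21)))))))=-2343275437535 / 3213+ sqrt(74) / 2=-729310745.01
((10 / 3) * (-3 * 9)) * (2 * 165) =-29700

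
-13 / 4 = -3.25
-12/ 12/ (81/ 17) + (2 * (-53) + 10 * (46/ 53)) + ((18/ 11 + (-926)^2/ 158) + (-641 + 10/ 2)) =17515877377/ 3730617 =4695.17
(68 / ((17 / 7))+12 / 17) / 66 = 244 / 561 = 0.43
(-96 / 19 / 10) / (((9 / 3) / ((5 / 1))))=-16 / 19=-0.84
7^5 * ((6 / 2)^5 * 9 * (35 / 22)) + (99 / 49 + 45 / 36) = 126076204921 / 2156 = 58476903.95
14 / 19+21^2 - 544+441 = 6436 / 19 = 338.74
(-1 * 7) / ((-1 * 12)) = 0.58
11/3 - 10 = -19/3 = -6.33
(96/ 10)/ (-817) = -48/ 4085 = -0.01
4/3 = 1.33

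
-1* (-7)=7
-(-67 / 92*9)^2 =-363609 / 8464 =-42.96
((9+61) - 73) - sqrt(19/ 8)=-3 - sqrt(38)/ 4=-4.54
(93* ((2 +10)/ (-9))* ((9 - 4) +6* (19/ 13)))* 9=-199764/ 13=-15366.46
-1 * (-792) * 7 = 5544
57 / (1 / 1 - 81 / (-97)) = 31.06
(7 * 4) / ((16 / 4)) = 7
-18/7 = -2.57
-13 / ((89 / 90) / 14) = -16380 / 89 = -184.04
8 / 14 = 0.57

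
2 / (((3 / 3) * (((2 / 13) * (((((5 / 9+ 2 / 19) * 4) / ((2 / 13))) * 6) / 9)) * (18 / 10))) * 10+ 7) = 114 / 2207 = 0.05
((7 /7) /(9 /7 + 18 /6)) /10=7 /300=0.02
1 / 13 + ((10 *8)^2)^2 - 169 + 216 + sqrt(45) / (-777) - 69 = 532479715 / 13 - sqrt(5) / 259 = 40959978.07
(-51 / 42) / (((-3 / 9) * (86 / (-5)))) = -255 / 1204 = -0.21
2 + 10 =12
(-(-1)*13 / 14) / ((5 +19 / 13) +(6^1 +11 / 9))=1521 / 22414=0.07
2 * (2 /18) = 2 /9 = 0.22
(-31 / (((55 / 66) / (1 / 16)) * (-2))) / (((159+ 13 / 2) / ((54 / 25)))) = 2511 / 165500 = 0.02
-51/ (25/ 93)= -4743/ 25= -189.72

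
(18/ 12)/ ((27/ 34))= 17/ 9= 1.89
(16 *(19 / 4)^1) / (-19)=-4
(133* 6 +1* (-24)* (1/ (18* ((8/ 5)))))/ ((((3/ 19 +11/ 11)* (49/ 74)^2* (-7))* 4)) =-124410613/ 2218524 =-56.08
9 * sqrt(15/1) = 9 * sqrt(15) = 34.86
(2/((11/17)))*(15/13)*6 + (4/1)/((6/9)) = 3918/143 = 27.40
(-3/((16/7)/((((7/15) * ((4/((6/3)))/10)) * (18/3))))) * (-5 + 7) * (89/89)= -147/100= -1.47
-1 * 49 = -49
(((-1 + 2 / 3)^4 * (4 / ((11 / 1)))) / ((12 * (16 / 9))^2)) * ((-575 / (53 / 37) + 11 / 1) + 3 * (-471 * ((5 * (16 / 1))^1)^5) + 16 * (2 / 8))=-239644800020 / 5247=-45672727.28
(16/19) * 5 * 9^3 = 58320/19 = 3069.47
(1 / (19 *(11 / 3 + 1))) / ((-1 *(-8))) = 3 / 2128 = 0.00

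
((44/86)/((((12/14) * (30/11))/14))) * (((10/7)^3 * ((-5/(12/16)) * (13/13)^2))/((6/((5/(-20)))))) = 60500/24381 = 2.48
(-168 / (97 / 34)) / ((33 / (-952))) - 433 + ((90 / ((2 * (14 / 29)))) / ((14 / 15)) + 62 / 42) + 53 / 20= 1074249208 / 784245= 1369.79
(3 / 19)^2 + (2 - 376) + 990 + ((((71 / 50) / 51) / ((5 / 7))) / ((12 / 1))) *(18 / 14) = 3780570631 / 6137000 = 616.03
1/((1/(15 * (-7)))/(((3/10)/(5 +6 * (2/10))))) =-315/62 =-5.08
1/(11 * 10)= 1/110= 0.01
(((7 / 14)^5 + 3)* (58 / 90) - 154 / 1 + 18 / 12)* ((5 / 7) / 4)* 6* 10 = -1083935 / 672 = -1613.00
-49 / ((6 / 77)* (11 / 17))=-5831 / 6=-971.83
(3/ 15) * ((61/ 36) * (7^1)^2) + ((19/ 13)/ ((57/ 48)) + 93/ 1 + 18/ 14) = 1836559/ 16380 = 112.12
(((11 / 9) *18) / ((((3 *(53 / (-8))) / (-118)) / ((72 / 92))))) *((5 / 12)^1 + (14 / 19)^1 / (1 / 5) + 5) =21546800 / 23161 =930.31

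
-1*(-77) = 77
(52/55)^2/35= 2704/105875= 0.03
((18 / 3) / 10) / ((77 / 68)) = 204 / 385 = 0.53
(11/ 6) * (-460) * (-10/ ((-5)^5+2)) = -25300/ 9369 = -2.70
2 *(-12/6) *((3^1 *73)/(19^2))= -876/361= -2.43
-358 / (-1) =358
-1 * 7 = -7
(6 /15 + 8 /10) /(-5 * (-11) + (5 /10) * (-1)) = 12 /545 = 0.02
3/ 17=0.18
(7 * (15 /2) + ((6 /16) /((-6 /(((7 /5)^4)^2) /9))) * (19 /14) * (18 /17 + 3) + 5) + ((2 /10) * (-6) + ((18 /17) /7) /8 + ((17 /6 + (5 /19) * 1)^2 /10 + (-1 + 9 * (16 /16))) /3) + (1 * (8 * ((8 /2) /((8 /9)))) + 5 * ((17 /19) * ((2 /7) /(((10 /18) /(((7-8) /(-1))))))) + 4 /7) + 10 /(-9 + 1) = 51.20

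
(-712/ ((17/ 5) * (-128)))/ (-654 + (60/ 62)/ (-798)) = -1834735/ 733433584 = -0.00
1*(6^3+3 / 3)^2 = 47089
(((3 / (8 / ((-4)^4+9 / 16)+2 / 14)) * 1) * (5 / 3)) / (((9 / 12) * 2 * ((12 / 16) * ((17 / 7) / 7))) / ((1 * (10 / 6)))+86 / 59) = 16614577000 / 978400641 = 16.98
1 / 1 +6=7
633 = 633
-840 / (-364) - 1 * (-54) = 732 / 13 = 56.31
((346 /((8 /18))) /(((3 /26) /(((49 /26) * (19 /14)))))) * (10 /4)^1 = 43141.88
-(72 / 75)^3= -13824 / 15625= -0.88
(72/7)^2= 5184/49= 105.80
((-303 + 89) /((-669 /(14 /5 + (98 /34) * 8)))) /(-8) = -117593 /113730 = -1.03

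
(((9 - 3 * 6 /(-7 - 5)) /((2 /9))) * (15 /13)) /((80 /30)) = 8505 /416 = 20.44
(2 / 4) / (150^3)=1 / 6750000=0.00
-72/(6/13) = -156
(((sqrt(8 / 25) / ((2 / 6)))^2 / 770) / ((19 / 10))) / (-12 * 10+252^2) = 3 / 96594575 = 0.00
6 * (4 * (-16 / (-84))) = 32 / 7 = 4.57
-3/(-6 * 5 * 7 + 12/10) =5/348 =0.01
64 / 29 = 2.21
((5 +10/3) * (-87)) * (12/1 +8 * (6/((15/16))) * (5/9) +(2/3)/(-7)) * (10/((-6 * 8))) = 4607375/756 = 6094.41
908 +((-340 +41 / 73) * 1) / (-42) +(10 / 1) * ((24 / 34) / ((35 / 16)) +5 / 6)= 6907223 / 7446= 927.64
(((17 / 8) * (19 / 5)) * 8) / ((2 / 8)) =258.40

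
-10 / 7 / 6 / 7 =-5 / 147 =-0.03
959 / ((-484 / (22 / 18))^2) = 959 / 156816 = 0.01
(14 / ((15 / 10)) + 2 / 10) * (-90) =-858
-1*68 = -68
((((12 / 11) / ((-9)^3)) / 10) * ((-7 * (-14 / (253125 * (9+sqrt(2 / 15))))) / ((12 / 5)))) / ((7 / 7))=-49 / 18238213125+49 * sqrt(30) / 2462158771875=-0.00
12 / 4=3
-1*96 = -96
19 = 19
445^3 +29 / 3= 264363404 / 3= 88121134.67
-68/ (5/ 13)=-884/ 5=-176.80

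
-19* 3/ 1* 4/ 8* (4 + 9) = -741/ 2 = -370.50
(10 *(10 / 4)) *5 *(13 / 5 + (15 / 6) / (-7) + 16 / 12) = 18775 / 42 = 447.02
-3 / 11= -0.27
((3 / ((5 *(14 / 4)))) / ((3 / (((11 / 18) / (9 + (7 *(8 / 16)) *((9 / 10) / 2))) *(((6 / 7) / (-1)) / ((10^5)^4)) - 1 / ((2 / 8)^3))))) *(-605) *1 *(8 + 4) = 171974880000000000000001331 / 6477187500000000000000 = 26550.86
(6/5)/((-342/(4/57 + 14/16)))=-431/129960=-0.00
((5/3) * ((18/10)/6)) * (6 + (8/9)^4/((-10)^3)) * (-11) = -27061309/820125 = -33.00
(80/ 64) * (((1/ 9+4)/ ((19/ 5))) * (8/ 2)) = 925/ 171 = 5.41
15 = 15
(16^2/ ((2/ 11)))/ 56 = 176/ 7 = 25.14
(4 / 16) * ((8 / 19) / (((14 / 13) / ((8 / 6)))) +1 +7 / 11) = 4735 / 8778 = 0.54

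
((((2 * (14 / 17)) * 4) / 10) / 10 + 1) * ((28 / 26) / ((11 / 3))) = 19026 / 60775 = 0.31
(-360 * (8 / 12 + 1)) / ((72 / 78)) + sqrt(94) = -650 + sqrt(94) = -640.30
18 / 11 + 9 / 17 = 405 / 187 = 2.17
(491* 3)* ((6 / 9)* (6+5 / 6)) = 20131 / 3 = 6710.33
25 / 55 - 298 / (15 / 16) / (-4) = 13187 / 165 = 79.92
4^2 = 16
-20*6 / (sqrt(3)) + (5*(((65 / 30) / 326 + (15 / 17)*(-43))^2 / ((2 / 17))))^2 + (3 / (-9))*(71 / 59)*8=3734237615881625219378794019 / 998355575174851584 - 40*sqrt(3)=3740388334.15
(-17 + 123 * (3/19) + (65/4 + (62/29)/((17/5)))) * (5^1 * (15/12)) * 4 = 18078175/37468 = 482.50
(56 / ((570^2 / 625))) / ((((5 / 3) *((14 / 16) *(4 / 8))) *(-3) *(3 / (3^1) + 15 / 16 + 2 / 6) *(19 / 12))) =-0.01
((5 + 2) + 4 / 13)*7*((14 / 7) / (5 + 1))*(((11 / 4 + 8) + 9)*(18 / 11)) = 157605 / 286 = 551.07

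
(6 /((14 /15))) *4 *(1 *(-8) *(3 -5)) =2880 /7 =411.43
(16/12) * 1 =1.33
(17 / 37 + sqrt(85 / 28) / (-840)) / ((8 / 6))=51 / 148 - sqrt(595) / 15680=0.34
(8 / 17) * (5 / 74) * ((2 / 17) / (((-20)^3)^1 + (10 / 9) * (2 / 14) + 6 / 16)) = -20160 / 43111299583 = -0.00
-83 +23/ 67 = -5538/ 67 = -82.66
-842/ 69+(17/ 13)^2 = -10.49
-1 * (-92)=92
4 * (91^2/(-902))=-16562/451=-36.72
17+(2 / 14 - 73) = -391 / 7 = -55.86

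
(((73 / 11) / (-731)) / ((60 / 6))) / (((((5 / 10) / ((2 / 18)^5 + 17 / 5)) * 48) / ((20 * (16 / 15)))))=-26647336 / 9712084275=-0.00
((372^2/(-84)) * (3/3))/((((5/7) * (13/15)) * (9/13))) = -3844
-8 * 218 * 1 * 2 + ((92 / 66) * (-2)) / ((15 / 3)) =-575612 / 165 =-3488.56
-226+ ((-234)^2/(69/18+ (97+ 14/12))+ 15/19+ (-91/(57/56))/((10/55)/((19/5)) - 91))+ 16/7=40600230191/128938047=314.88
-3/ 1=-3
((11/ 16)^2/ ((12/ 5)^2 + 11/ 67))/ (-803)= -18425/ 185441024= -0.00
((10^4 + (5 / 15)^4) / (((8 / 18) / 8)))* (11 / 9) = 220000.27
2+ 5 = 7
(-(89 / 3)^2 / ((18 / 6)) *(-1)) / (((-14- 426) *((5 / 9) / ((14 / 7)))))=-7921 / 3300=-2.40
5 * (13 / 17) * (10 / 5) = 130 / 17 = 7.65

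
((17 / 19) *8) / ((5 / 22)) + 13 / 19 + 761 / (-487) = 1416464 / 46265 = 30.62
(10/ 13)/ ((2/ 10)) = 50/ 13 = 3.85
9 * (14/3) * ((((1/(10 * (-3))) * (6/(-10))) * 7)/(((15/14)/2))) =1372/125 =10.98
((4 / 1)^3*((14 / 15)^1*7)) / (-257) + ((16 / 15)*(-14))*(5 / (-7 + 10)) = -306656 / 11565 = -26.52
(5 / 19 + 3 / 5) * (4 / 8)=41 / 95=0.43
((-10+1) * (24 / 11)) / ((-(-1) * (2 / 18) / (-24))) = 46656 / 11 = 4241.45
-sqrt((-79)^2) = -79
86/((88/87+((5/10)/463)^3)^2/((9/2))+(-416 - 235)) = -1846780968285227318977728/13974820069485660441958223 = -0.13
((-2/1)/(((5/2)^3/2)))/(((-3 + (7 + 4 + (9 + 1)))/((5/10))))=-8/1125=-0.01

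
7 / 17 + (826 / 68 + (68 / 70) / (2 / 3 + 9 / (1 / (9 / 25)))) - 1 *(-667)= 47405695 / 69734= 679.81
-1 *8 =-8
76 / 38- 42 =-40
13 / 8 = 1.62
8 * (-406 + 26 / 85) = -275872 / 85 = -3245.55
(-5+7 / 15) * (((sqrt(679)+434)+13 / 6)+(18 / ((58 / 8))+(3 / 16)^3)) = -2106.70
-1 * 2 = -2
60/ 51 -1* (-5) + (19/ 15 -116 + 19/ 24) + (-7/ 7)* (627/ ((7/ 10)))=-14329687/ 14280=-1003.48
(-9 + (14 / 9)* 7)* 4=7.56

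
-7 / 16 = -0.44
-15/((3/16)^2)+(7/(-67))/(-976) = -83701739/196176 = -426.67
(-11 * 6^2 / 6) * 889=-58674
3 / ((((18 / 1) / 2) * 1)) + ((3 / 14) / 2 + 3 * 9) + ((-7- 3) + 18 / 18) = 1549 / 84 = 18.44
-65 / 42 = -1.55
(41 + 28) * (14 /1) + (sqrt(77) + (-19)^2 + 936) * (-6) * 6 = -45726 - 36 * sqrt(77) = -46041.90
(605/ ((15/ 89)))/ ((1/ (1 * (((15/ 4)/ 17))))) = 53845/ 68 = 791.84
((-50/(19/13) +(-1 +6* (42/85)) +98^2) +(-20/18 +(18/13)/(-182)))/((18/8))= 658264670144/154754145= 4253.62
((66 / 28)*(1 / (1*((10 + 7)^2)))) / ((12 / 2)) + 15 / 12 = 5063 / 4046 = 1.25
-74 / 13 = -5.69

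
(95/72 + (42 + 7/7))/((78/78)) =44.32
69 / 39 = 23 / 13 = 1.77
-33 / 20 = -1.65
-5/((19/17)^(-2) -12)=1805/4043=0.45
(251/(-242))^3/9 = -0.12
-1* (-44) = 44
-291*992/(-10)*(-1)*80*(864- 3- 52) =-1868285184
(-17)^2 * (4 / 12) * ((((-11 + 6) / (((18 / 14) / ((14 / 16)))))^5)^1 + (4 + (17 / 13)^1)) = -3277851777790913 / 75461787648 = -43437.24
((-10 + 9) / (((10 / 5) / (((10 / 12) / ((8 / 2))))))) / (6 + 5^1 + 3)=-5 / 672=-0.01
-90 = -90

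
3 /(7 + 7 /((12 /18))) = 0.17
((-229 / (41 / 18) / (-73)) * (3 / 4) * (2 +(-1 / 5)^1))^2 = 3096588609 / 895804900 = 3.46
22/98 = 0.22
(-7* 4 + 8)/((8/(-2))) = 5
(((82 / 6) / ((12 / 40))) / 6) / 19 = 205 / 513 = 0.40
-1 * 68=-68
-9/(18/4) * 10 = -20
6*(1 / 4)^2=3 / 8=0.38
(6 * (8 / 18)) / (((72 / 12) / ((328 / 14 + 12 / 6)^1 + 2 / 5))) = 3616 / 315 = 11.48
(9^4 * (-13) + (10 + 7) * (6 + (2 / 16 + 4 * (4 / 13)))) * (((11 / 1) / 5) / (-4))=97432137 / 2080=46842.37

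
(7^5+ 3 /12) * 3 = 201687 /4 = 50421.75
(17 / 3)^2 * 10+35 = 356.11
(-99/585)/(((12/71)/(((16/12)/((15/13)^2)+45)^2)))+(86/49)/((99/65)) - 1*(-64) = -2053.70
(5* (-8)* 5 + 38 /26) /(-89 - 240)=2581 /4277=0.60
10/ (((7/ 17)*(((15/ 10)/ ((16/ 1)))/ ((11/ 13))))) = 59840/ 273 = 219.19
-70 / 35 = -2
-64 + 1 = -63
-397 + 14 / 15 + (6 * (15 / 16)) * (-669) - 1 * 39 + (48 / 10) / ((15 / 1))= -2518723 / 600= -4197.87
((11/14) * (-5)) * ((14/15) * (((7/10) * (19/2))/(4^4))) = -1463/15360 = -0.10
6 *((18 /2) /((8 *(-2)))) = -3.38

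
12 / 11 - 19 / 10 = -89 / 110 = -0.81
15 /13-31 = -388 /13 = -29.85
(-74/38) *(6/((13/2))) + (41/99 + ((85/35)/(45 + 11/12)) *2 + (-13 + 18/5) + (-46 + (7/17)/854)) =-2917528218457/51476254830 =-56.68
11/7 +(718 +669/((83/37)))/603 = 1140968/350343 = 3.26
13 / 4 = 3.25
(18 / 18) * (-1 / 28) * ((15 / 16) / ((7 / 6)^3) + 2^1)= -0.09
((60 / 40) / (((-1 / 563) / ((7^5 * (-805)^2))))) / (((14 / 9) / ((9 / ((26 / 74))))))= -7875902176712325 / 52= -151459657244467.79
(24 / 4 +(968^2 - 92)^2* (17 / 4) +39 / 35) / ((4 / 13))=1697526141064897 / 140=12125186721892.12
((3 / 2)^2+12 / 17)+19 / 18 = 2455 / 612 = 4.01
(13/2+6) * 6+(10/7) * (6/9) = 1595/21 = 75.95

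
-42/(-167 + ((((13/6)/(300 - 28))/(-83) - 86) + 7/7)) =0.17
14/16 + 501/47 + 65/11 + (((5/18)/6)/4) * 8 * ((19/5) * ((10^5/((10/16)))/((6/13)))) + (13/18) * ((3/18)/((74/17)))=121992.78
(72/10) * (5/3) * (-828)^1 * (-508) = 5047488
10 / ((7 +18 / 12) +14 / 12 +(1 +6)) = 3 / 5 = 0.60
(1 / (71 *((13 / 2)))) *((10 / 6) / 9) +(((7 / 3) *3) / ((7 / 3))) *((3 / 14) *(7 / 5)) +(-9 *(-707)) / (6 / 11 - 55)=-17308546519 / 149276790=-115.95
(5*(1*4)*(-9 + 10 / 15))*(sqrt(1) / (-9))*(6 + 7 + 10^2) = 56500 / 27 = 2092.59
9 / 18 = 1 / 2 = 0.50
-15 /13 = -1.15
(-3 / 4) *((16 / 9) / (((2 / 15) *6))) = -5 / 3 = -1.67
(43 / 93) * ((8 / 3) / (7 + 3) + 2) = 1462 / 1395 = 1.05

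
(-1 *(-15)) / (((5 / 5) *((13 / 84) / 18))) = 22680 / 13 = 1744.62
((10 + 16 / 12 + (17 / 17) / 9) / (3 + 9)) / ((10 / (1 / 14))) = 103 / 15120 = 0.01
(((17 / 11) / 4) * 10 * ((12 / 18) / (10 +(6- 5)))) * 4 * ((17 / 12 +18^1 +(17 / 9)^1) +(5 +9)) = 108035 / 3267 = 33.07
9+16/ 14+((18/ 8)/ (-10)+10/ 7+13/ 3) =13171/ 840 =15.68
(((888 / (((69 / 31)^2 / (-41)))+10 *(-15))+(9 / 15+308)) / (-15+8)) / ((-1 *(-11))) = 93.38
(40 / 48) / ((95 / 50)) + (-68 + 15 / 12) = -15119 / 228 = -66.31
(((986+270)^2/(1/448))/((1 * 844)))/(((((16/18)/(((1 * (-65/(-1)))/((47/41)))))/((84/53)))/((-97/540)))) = -7992898496128/525601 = -15207159.99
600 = 600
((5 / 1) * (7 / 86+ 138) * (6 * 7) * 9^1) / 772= 11221875 / 33196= 338.05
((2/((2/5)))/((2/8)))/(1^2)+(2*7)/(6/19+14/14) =766/25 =30.64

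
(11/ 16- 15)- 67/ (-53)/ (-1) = -15.58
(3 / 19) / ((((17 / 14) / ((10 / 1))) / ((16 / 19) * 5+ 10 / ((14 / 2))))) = 45000 / 6137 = 7.33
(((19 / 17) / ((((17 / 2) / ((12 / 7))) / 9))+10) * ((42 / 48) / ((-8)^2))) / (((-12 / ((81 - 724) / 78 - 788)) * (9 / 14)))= 5289591083 / 311620608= 16.97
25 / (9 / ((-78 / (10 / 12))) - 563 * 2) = -1300 / 58557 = -0.02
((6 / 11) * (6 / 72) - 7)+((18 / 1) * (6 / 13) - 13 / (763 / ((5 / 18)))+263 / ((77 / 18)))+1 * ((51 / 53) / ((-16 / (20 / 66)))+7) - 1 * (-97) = 6313936127 / 37850904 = 166.81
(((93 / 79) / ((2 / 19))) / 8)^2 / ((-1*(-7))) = 0.28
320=320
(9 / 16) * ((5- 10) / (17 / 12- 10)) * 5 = 675 / 412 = 1.64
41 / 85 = 0.48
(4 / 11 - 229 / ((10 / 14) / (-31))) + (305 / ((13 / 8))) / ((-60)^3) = 7674867049 / 772200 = 9938.96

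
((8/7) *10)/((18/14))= 80/9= 8.89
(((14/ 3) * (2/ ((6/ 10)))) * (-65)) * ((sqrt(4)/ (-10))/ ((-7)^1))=-260/ 9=-28.89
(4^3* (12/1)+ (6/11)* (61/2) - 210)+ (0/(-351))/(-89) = 6321/11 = 574.64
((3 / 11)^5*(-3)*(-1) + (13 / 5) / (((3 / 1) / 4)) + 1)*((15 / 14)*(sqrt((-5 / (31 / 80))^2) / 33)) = 2160270400 / 1153286211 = 1.87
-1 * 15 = -15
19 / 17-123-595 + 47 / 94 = -716.38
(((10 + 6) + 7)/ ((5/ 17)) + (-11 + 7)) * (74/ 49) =3922/ 35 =112.06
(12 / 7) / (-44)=-3 / 77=-0.04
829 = 829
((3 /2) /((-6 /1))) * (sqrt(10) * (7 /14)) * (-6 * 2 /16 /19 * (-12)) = -9 * sqrt(10) /152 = -0.19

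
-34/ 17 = -2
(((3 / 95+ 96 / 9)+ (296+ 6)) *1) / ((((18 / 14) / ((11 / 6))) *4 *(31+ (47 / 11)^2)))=830321723 / 366897600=2.26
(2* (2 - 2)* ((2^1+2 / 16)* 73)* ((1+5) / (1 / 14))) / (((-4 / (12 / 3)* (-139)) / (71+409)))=0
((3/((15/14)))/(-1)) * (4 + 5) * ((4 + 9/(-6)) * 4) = -252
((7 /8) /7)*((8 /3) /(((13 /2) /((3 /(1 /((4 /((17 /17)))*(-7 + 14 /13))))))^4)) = 3887645110272 /815730721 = 4765.84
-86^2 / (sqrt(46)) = -3698 *sqrt(46) / 23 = -1090.48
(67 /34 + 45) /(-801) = -1597 /27234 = -0.06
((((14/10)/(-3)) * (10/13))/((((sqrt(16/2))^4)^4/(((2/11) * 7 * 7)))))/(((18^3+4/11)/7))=-2401/10494500929536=-0.00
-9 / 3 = -3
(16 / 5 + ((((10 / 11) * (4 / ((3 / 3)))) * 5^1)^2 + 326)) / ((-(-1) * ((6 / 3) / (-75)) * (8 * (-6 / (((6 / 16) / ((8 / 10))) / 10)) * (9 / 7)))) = 6985405 / 371712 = 18.79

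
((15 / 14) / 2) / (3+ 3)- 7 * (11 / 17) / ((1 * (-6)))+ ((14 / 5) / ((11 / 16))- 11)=-955531 / 157080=-6.08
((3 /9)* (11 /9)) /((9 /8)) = 88 /243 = 0.36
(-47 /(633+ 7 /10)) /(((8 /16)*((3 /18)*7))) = -5640 /44359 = -0.13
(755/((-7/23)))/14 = -17365/98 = -177.19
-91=-91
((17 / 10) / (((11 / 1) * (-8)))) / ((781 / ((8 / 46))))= -17 / 3951860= -0.00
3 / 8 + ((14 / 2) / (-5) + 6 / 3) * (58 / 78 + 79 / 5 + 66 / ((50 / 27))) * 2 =818939 / 13000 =63.00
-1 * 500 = -500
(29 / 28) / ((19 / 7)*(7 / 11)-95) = -319 / 28728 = -0.01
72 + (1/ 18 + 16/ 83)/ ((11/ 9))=131843/ 1826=72.20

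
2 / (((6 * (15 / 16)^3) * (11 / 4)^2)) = 65536 / 1225125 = 0.05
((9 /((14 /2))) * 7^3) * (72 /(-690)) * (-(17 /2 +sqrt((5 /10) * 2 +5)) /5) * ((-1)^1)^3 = -44982 /575 -5292 * sqrt(6) /575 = -100.77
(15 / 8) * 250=1875 / 4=468.75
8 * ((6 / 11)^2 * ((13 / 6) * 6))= 30.94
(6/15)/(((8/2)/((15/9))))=1/6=0.17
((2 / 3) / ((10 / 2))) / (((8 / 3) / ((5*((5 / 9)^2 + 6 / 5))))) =611 / 1620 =0.38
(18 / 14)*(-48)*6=-2592 / 7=-370.29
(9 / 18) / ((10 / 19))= 19 / 20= 0.95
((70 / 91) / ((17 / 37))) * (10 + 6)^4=24248320 / 221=109720.90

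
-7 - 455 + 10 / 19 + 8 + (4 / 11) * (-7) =-95308 / 209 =-456.02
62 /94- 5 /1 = -204 /47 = -4.34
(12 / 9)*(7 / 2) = 14 / 3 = 4.67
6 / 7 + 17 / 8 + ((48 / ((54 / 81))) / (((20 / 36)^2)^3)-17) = 2130504487 / 875000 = 2434.86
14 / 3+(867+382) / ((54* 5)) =2509 / 270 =9.29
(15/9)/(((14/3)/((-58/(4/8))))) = -290/7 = -41.43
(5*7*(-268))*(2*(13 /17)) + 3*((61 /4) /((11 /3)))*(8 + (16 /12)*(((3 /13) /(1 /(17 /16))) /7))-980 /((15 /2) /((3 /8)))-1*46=-3904511563 /272272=-14340.48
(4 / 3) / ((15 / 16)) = 64 / 45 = 1.42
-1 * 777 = -777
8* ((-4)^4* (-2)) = -4096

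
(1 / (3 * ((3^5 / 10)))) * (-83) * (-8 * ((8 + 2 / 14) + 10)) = 843280 / 5103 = 165.25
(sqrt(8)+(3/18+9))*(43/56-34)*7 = -2790.36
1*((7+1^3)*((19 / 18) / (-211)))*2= -152 / 1899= -0.08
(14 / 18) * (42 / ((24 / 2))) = 49 / 18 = 2.72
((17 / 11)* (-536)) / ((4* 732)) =-1139 / 4026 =-0.28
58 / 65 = 0.89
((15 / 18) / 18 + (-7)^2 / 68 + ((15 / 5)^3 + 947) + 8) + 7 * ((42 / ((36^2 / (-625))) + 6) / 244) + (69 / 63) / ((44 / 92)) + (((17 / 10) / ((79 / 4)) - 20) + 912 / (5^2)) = 45473251488391 / 45418111200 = 1001.21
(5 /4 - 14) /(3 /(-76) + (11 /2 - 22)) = 323 /419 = 0.77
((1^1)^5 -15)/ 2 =-7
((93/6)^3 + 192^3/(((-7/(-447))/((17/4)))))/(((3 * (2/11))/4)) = 1183269453971/84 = 14086541118.70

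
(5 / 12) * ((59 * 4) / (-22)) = -295 / 66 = -4.47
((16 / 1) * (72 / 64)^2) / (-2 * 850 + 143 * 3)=-81 / 5084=-0.02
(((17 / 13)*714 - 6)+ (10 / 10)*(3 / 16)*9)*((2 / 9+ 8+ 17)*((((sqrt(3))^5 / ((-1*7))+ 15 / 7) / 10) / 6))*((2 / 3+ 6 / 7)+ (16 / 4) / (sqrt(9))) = 24378665 / 10192 - 14627199*sqrt(3) / 10192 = -93.84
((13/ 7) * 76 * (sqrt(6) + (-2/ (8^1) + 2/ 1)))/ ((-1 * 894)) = -494 * sqrt(6)/ 3129 - 247/ 894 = -0.66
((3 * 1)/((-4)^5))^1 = -3/1024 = -0.00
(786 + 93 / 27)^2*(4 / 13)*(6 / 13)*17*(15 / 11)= 2051706.23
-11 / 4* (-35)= 385 / 4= 96.25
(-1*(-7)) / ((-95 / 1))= -7 / 95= -0.07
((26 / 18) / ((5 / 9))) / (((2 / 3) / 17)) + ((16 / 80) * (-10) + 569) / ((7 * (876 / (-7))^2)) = 28267221 / 426320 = 66.31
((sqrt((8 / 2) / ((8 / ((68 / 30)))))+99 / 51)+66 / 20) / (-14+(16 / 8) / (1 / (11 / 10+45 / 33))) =-9801 / 16966-11 * sqrt(255) / 1497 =-0.70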